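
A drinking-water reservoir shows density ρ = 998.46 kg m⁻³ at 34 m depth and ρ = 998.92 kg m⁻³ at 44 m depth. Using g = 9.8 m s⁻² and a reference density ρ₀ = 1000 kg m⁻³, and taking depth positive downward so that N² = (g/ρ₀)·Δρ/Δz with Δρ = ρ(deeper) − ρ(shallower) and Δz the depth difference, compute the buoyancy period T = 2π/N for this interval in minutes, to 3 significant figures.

Δρ = 998.92 − 998.46 = 0.46 kg m⁻³ over Δz = 44 − 34 = 10 m.
N² = (9.8/1000) × (0.46/10) = 4.5080 × 10⁻⁴ s⁻².
N = √(4.5080 × 10⁻⁴) = 0.021232 rad s⁻¹, so T = 2π/N = 295.93 s = 4.9322 min ≈ 4.93 min.

4.93 min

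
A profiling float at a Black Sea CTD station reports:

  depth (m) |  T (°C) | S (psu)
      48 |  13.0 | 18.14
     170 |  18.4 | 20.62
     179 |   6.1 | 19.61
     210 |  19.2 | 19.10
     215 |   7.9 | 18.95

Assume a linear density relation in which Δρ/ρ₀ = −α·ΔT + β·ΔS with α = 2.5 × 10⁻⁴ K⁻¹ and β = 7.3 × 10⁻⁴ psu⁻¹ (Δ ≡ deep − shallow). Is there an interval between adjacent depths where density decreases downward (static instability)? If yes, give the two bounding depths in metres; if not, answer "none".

179–210 m

Evaluate Δρ/ρ₀ = −αΔT + βΔS across each adjacent pair:
  48–170 m: −αΔT+βΔS = −(2.5 × 10⁻⁴)(+5.4)+(7.3 × 10⁻⁴)(+2.48) = 4.6 × 10⁻⁴ → stable
  170–179 m: −αΔT+βΔS = −(2.5 × 10⁻⁴)(-12.3)+(7.3 × 10⁻⁴)(-1.01) = 2.3 × 10⁻³ → stable
  179–210 m: −αΔT+βΔS = −(2.5 × 10⁻⁴)(+13.1)+(7.3 × 10⁻⁴)(-0.51) = -3.6 × 10⁻³ → UNSTABLE
  210–215 m: −αΔT+βΔS = −(2.5 × 10⁻⁴)(-11.3)+(7.3 × 10⁻⁴)(-0.15) = 2.7 × 10⁻³ → stable
The 179–210 m interval has Δρ < 0: lighter water underlies denser water.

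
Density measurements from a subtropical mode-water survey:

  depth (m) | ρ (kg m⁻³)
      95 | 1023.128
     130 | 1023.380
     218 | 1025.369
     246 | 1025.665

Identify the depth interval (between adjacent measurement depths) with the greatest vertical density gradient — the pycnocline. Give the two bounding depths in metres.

130–218 m

Compute the density gradient over each adjacent pair:
  95–130 m: Δρ/Δz = 0.252/35 = 7.2 × 10⁻³ kg m⁻⁴
  130–218 m: Δρ/Δz = 1.989/88 = 0.023 kg m⁻⁴
  218–246 m: Δρ/Δz = 0.296/28 = 0.011 kg m⁻⁴
The largest gradient is in the 130–218 m interval — the pycnocline.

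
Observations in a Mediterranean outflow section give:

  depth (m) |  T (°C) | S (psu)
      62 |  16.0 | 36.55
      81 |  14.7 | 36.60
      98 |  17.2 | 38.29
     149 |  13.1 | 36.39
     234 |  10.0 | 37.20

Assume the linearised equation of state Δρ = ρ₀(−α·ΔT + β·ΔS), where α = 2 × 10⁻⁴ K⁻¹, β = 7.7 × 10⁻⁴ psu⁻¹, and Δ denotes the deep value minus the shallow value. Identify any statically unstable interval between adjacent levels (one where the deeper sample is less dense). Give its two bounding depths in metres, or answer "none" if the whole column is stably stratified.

Evaluate Δρ/ρ₀ = −αΔT + βΔS across each adjacent pair:
  62–81 m: −αΔT+βΔS = −(2 × 10⁻⁴)(-1.3)+(7.7 × 10⁻⁴)(+0.05) = 3.0 × 10⁻⁴ → stable
  81–98 m: −αΔT+βΔS = −(2 × 10⁻⁴)(+2.5)+(7.7 × 10⁻⁴)(+1.69) = 8.0 × 10⁻⁴ → stable
  98–149 m: −αΔT+βΔS = −(2 × 10⁻⁴)(-4.1)+(7.7 × 10⁻⁴)(-1.90) = -6.4 × 10⁻⁴ → UNSTABLE
  149–234 m: −αΔT+βΔS = −(2 × 10⁻⁴)(-3.1)+(7.7 × 10⁻⁴)(+0.81) = 1.2 × 10⁻³ → stable
The 98–149 m interval has Δρ < 0: lighter water underlies denser water.

98–149 m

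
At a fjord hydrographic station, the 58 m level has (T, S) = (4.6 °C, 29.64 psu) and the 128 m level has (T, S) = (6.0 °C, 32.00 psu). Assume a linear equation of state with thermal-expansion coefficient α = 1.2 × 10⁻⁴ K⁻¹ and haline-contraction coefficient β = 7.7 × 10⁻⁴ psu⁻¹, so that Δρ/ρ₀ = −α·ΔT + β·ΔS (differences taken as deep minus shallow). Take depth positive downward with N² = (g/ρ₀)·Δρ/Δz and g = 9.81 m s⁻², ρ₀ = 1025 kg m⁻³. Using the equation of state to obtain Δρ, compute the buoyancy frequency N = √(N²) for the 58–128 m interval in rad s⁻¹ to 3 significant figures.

ΔT = +1.4 K, ΔS = +2.36 psu (deep − shallow).
Δρ/ρ₀ = −αΔT + βΔS = -1.68 × 10⁻⁴ + 1.8172 × 10⁻³ = 1.6492 × 10⁻³, so Δρ ≈ 1.690 kg m⁻³.
N² = (g/ρ₀)·Δρ/Δz = g·(Δρ/ρ₀)/Δz = 9.81 × 1.6492 × 10⁻³ / 70 = 2.3112 × 10⁻⁴ s⁻².
N = √(2.3112 × 10⁻⁴) = 0.015203 rad s⁻¹ ≈ 0.0152 rad s⁻¹.

0.0152 rad s⁻¹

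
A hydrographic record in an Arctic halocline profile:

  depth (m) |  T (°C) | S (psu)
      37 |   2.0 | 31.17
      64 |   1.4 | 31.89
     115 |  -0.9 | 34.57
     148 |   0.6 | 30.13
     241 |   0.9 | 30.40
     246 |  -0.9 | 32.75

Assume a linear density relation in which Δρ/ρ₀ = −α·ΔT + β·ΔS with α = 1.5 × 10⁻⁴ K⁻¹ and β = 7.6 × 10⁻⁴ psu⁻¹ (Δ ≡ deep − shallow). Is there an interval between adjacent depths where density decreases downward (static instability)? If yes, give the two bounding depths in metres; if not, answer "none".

115–148 m

Evaluate Δρ/ρ₀ = −αΔT + βΔS across each adjacent pair:
  37–64 m: −αΔT+βΔS = −(1.5 × 10⁻⁴)(-0.6)+(7.6 × 10⁻⁴)(+0.72) = 6.4 × 10⁻⁴ → stable
  64–115 m: −αΔT+βΔS = −(1.5 × 10⁻⁴)(-2.3)+(7.6 × 10⁻⁴)(+2.68) = 2.4 × 10⁻³ → stable
  115–148 m: −αΔT+βΔS = −(1.5 × 10⁻⁴)(+1.5)+(7.6 × 10⁻⁴)(-4.44) = -3.6 × 10⁻³ → UNSTABLE
  148–241 m: −αΔT+βΔS = −(1.5 × 10⁻⁴)(+0.3)+(7.6 × 10⁻⁴)(+0.27) = 1.6 × 10⁻⁴ → stable
  241–246 m: −αΔT+βΔS = −(1.5 × 10⁻⁴)(-1.8)+(7.6 × 10⁻⁴)(+2.35) = 2.1 × 10⁻³ → stable
The 115–148 m interval has Δρ < 0: lighter water underlies denser water.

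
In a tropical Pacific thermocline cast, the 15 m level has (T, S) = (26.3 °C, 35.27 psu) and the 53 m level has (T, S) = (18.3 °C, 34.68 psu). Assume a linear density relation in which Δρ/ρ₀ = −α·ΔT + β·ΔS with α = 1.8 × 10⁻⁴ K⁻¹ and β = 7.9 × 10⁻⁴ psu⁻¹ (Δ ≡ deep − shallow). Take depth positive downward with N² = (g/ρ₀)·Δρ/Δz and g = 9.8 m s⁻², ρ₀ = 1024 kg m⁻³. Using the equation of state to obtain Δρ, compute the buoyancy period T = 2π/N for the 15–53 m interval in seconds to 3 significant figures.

ΔT = -8.0 K, ΔS = -0.59 psu (deep − shallow).
Δρ/ρ₀ = −αΔT + βΔS = 1.44 × 10⁻³ − 4.661 × 10⁻⁴ = 9.739 × 10⁻⁴, so Δρ ≈ 0.9973 kg m⁻³.
N² = (g/ρ₀)·Δρ/Δz = g·(Δρ/ρ₀)/Δz = 9.8 × 9.739 × 10⁻⁴ / 38 = 2.5116 × 10⁻⁴ s⁻².
N = √(2.5116 × 10⁻⁴) = 0.015848 rad s⁻¹ → T = 2π/N = 396.47 s ≈ 396 s.

396 s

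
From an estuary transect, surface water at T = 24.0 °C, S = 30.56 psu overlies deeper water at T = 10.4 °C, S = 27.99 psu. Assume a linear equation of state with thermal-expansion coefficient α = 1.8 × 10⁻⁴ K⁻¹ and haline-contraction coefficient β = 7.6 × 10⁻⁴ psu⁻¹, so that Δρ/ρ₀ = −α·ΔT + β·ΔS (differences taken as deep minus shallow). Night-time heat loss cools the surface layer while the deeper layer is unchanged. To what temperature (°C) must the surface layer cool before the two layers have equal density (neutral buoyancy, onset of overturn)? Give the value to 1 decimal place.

Neutral buoyancy requires Δρ = 0, i.e. −α(T_deep − T_surf′) + β(S_deep − S_surf) = 0.
T_surf′ = T_deep − (β/α)·ΔS = 10.4 − (7.6 × 10⁻⁴/1.8 × 10⁻⁴)·(-2.57) = 21.251 °C.
Cooling required: 24.0 − (21.251) = 2.749 °C.

21.3 °C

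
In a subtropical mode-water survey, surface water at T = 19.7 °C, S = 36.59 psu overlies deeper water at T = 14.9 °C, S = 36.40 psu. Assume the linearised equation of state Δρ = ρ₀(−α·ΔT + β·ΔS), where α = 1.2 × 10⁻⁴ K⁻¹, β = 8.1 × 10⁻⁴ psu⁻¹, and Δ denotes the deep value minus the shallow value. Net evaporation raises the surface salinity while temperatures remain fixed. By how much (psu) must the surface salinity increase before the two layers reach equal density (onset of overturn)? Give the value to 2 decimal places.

Neutral buoyancy requires −α(T_deep − T_surf) + β(S_deep − S_surf′) = 0.
S_surf′ = S_deep − (α/β)·ΔT = 36.40 − (1.2 × 10⁻⁴/8.1 × 10⁻⁴)·(-4.8) = 37.1111 psu.
Increase required: 37.1111 − 36.59 = 0.5211 psu.

0.52 psu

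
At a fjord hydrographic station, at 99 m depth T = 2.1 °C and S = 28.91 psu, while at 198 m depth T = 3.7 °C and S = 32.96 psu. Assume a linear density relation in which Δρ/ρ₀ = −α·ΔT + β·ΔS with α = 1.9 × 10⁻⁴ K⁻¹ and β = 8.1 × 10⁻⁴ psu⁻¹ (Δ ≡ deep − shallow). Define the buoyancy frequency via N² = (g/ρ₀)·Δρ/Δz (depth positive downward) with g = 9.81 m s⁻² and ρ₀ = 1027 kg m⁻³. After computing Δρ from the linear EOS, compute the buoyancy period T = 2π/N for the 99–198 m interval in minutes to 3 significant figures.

ΔT = +1.6 K, ΔS = +4.05 psu (deep − shallow).
Δρ/ρ₀ = −αΔT + βΔS = -3.04 × 10⁻⁴ + 3.2805 × 10⁻³ = 2.9765 × 10⁻³, so Δρ ≈ 3.057 kg m⁻³.
N² = (g/ρ₀)·Δρ/Δz = g·(Δρ/ρ₀)/Δz = 9.81 × 2.9765 × 10⁻³ / 99 = 2.9494 × 10⁻⁴ s⁻².
N = √(2.9494 × 10⁻⁴) = 0.017174 rad s⁻¹ → T = 2π/N = 365.85 s = 6.0975 min ≈ 6.10 min.

6.10 min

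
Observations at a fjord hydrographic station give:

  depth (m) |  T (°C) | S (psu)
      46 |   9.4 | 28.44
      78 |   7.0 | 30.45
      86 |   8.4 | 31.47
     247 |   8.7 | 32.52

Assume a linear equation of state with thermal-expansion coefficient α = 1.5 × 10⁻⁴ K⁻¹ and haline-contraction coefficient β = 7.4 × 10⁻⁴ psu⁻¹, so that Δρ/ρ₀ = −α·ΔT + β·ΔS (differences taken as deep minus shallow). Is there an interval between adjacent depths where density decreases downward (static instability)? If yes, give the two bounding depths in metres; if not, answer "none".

Evaluate Δρ/ρ₀ = −αΔT + βΔS across each adjacent pair:
  46–78 m: −αΔT+βΔS = −(1.5 × 10⁻⁴)(-2.4)+(7.4 × 10⁻⁴)(+2.01) = 1.8 × 10⁻³ → stable
  78–86 m: −αΔT+βΔS = −(1.5 × 10⁻⁴)(+1.4)+(7.4 × 10⁻⁴)(+1.02) = 5.4 × 10⁻⁴ → stable
  86–247 m: −αΔT+βΔS = −(1.5 × 10⁻⁴)(+0.3)+(7.4 × 10⁻⁴)(+1.05) = 7.3 × 10⁻⁴ → stable
Every interval has Δρ > 0: the column is stably stratified throughout.

none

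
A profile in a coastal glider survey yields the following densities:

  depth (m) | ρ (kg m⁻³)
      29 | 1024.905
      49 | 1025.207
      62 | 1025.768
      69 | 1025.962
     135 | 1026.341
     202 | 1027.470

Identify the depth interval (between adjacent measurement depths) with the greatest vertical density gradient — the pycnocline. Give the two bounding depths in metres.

49–62 m

Compute the density gradient over each adjacent pair:
  29–49 m: Δρ/Δz = 0.302/20 = 0.015 kg m⁻⁴
  49–62 m: Δρ/Δz = 0.561/13 = 0.043 kg m⁻⁴
  62–69 m: Δρ/Δz = 0.194/7 = 0.028 kg m⁻⁴
  69–135 m: Δρ/Δz = 0.379/66 = 5.7 × 10⁻³ kg m⁻⁴
  135–202 m: Δρ/Δz = 1.129/67 = 0.017 kg m⁻⁴
The largest gradient is in the 49–62 m interval — the pycnocline.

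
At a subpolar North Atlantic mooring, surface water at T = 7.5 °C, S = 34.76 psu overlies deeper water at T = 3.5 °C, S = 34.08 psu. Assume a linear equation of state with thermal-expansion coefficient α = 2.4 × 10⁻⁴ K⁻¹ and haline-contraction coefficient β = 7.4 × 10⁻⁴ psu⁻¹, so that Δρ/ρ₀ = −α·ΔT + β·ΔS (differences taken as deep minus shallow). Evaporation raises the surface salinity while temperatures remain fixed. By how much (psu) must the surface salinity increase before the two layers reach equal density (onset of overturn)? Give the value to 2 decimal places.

Neutral buoyancy requires −α(T_deep − T_surf) + β(S_deep − S_surf′) = 0.
S_surf′ = S_deep − (α/β)·ΔT = 34.08 − (2.4 × 10⁻⁴/7.4 × 10⁻⁴)·(-4.0) = 35.3773 psu.
Increase required: 35.3773 − 34.76 = 0.6173 psu.

0.62 psu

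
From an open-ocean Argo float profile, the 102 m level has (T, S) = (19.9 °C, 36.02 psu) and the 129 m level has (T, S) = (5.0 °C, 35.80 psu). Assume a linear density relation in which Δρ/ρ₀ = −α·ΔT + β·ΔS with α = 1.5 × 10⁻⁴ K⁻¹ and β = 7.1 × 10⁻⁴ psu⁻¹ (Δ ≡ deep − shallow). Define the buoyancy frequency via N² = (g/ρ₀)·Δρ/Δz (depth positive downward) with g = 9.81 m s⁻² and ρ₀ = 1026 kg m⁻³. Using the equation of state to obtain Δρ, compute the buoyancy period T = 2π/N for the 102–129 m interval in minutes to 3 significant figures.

3.81 min

ΔT = -14.9 K, ΔS = -0.22 psu (deep − shallow).
Δρ/ρ₀ = −αΔT + βΔS = 2.235 × 10⁻³ − 1.562 × 10⁻⁴ = 2.0788 × 10⁻³, so Δρ ≈ 2.133 kg m⁻³.
N² = (g/ρ₀)·Δρ/Δz = g·(Δρ/ρ₀)/Δz = 9.81 × 2.0788 × 10⁻³ / 27 = 7.5530 × 10⁻⁴ s⁻².
N = √(7.5530 × 10⁻⁴) = 0.027483 rad s⁻¹ → T = 2π/N = 228.62 s = 3.8103 min ≈ 3.81 min.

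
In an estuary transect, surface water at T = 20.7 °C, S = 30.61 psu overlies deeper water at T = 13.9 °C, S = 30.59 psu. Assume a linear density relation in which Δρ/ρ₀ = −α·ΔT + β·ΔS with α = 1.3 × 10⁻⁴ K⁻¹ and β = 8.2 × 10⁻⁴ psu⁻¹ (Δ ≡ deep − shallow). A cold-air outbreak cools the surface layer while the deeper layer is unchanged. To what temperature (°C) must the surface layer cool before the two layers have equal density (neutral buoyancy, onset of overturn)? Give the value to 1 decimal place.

14.0 °C

Neutral buoyancy requires Δρ = 0, i.e. −α(T_deep − T_surf′) + β(S_deep − S_surf) = 0.
T_surf′ = T_deep − (β/α)·ΔS = 13.9 − (8.2 × 10⁻⁴/1.3 × 10⁻⁴)·(-0.02) = 14.026 °C.
Cooling required: 20.7 − (14.026) = 6.674 °C.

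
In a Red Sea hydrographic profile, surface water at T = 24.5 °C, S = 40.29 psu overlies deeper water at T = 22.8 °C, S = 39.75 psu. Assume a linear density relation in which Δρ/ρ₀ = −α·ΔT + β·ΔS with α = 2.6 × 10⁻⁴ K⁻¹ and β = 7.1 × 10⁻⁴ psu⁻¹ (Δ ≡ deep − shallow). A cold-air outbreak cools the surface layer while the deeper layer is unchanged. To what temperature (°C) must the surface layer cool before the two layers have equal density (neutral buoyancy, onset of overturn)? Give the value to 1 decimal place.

Neutral buoyancy requires Δρ = 0, i.e. −α(T_deep − T_surf′) + β(S_deep − S_surf) = 0.
T_surf′ = T_deep − (β/α)·ΔS = 22.8 − (7.1 × 10⁻⁴/2.6 × 10⁻⁴)·(-0.54) = 24.275 °C.
Cooling required: 24.5 − (24.275) = 0.225 °C.

24.3 °C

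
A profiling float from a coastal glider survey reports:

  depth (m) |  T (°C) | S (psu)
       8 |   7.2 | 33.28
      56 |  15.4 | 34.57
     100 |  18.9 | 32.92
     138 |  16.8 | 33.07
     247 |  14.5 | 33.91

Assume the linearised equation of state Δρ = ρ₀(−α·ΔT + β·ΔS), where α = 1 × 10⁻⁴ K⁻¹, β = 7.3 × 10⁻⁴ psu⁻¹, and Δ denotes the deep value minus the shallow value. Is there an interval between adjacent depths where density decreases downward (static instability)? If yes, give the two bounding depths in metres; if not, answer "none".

56–100 m

Evaluate Δρ/ρ₀ = −αΔT + βΔS across each adjacent pair:
  8–56 m: −αΔT+βΔS = −(1 × 10⁻⁴)(+8.2)+(7.3 × 10⁻⁴)(+1.29) = 1.2 × 10⁻⁴ → stable
  56–100 m: −αΔT+βΔS = −(1 × 10⁻⁴)(+3.5)+(7.3 × 10⁻⁴)(-1.65) = -1.6 × 10⁻³ → UNSTABLE
  100–138 m: −αΔT+βΔS = −(1 × 10⁻⁴)(-2.1)+(7.3 × 10⁻⁴)(+0.15) = 3.2 × 10⁻⁴ → stable
  138–247 m: −αΔT+βΔS = −(1 × 10⁻⁴)(-2.3)+(7.3 × 10⁻⁴)(+0.84) = 8.4 × 10⁻⁴ → stable
The 56–100 m interval has Δρ < 0: lighter water underlies denser water.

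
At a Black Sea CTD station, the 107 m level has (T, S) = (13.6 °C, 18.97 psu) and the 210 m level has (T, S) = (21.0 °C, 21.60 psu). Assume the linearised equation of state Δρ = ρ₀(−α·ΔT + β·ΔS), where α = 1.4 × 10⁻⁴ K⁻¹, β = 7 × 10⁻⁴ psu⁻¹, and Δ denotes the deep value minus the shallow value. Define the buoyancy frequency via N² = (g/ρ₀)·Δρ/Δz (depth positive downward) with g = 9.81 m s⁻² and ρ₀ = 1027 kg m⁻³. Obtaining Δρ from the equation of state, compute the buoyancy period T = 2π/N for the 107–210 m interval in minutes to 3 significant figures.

ΔT = +7.4 K, ΔS = +2.63 psu (deep − shallow).
Δρ/ρ₀ = −αΔT + βΔS = -1.036 × 10⁻³ + 1.841 × 10⁻³ = 8.05 × 10⁻⁴, so Δρ ≈ 0.8267 kg m⁻³.
N² = (g/ρ₀)·Δρ/Δz = g·(Δρ/ρ₀)/Δz = 9.81 × 8.05 × 10⁻⁴ / 103 = 7.6670 × 10⁻⁵ s⁻².
N = √(7.6670 × 10⁻⁵) = 8.7561 × 10⁻³ rad s⁻¹ → T = 2π/N = 717.58 s = 11.960 min ≈ 12.0 min.

12.0 min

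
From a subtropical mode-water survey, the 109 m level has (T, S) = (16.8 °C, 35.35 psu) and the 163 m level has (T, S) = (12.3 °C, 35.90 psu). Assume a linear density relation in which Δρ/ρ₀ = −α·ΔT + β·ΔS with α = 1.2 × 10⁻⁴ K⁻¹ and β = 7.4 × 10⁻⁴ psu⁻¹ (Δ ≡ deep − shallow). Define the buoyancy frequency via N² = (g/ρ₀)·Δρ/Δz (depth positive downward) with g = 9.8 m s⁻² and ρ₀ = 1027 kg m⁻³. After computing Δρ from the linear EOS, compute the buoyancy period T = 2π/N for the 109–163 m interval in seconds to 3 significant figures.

479 s

ΔT = -4.5 K, ΔS = +0.55 psu (deep − shallow).
Δρ/ρ₀ = −αΔT + βΔS = 5.40 × 10⁻⁴ + 4.07 × 10⁻⁴ = 9.47 × 10⁻⁴, so Δρ ≈ 0.9726 kg m⁻³.
N² = (g/ρ₀)·Δρ/Δz = g·(Δρ/ρ₀)/Δz = 9.8 × 9.47 × 10⁻⁴ / 54 = 1.7186 × 10⁻⁴ s⁻².
N = √(1.7186 × 10⁻⁴) = 0.013110 rad s⁻¹ → T = 2π/N = 479.27 s ≈ 479 s.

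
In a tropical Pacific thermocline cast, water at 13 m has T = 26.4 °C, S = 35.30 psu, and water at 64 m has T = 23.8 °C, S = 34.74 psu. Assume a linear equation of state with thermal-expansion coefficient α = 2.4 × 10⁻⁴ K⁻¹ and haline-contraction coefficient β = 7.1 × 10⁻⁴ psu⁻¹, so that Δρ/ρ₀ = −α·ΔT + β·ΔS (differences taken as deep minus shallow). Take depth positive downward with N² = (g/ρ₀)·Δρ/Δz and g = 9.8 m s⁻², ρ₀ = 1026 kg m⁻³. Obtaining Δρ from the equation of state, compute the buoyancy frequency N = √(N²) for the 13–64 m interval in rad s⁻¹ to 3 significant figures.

6.60 × 10⁻³ rad s⁻¹

ΔT = -2.6 K, ΔS = -0.56 psu (deep − shallow).
Δρ/ρ₀ = −αΔT + βΔS = 6.24 × 10⁻⁴ − 3.976 × 10⁻⁴ = 2.264 × 10⁻⁴, so Δρ ≈ 0.2323 kg m⁻³.
N² = (g/ρ₀)·Δρ/Δz = g·(Δρ/ρ₀)/Δz = 9.8 × 2.264 × 10⁻⁴ / 51 = 4.3504 × 10⁻⁵ s⁻².
N = √(4.3504 × 10⁻⁵) = 6.5958 × 10⁻³ rad s⁻¹ ≈ 6.60 × 10⁻³ rad s⁻¹.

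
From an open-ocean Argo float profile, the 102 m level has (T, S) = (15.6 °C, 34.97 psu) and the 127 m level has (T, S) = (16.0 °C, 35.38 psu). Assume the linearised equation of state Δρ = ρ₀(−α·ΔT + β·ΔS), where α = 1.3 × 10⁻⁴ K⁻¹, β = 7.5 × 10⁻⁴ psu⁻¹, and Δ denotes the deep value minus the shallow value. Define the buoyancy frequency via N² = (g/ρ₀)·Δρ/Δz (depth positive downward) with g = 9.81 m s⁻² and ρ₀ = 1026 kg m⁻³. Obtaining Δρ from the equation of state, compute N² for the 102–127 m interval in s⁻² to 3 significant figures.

ΔT = +0.4 K, ΔS = +0.41 psu (deep − shallow).
Δρ/ρ₀ = −αΔT + βΔS = -5.20 × 10⁻⁵ + 3.075 × 10⁻⁴ = 2.555 × 10⁻⁴, so Δρ ≈ 0.2621 kg m⁻³.
N² = (g/ρ₀)·Δρ/Δz = g·(Δρ/ρ₀)/Δz = 9.81 × 2.555 × 10⁻⁴ / 25 = 1.0026 × 10⁻⁴ s⁻² ≈ 1.00 × 10⁻⁴ s⁻².

1.00 × 10⁻⁴ s⁻²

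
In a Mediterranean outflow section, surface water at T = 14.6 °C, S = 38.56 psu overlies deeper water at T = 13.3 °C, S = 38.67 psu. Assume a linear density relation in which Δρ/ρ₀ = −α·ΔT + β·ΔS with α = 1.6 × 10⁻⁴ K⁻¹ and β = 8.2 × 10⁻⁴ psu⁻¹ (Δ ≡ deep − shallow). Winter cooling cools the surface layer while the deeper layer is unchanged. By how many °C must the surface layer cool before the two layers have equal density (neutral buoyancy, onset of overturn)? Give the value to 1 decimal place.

1.9 °C

Neutral buoyancy requires Δρ = 0, i.e. −α(T_deep − T_surf′) + β(S_deep − S_surf) = 0.
T_surf′ = T_deep − (β/α)·ΔS = 13.3 − (8.2 × 10⁻⁴/1.6 × 10⁻⁴)·(+0.11) = 12.736 °C.
Cooling required: 14.6 − (12.736) = 1.864 °C.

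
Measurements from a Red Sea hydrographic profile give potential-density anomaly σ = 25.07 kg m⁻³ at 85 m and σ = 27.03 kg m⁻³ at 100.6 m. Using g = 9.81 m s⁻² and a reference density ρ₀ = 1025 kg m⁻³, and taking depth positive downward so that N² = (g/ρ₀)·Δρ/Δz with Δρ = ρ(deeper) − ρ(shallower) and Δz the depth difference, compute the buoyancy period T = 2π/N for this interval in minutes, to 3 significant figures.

3.02 min

Δρ = 1027.03 − 1025.07 = 1.96 kg m⁻³ over Δz = 100.6 − 85 = 15.6 m.
N² = (9.81/1025) × (1.96/15.6) = 1.2025 × 10⁻³ s⁻².
N = √(1.2025 × 10⁻³) = 0.034677 rad s⁻¹, so T = 2π/N = 181.19 s = 3.0198 min ≈ 3.02 min.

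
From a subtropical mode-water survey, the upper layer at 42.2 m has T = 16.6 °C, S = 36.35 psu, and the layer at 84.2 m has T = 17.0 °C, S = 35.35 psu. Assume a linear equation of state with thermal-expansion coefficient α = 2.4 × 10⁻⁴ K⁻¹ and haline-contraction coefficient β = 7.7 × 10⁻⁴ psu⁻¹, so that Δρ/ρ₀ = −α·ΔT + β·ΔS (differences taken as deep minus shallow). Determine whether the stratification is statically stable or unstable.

unstable

ΔT = 17.0 − 16.6 = +0.4 K and ΔS = 35.35 − 36.35 = -1.00 psu (deep − shallow).
−αΔT = -9.60 × 10⁻⁵; βΔS = -7.70 × 10⁻⁴; sum Δρ/ρ₀ = -8.66 × 10⁻⁴.
Δρ/ρ₀ < 0, so Δρ < 0: deeper water is lighter → statically unstable; the column would overturn.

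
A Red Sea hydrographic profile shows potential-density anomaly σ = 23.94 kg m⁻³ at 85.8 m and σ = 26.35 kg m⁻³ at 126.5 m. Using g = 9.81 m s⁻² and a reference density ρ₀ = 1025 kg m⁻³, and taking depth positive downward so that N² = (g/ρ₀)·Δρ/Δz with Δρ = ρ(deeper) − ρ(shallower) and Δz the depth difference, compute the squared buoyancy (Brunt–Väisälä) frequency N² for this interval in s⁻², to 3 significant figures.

Δρ = 1026.35 − 1023.94 = 2.41 kg m⁻³ over Δz = 126.5 − 85.8 = 40.7 m.
N² = (9.81/1025) × (2.41/40.7) = 5.6672 × 10⁻⁴ s⁻² ≈ 5.67 × 10⁻⁴ s⁻².

5.67 × 10⁻⁴ s⁻²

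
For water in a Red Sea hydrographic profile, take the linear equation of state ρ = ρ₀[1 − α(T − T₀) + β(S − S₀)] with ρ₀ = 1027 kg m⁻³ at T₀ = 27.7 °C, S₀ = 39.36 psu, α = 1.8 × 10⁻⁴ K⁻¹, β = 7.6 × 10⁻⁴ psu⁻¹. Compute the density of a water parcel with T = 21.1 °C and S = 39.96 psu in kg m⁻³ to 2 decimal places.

1028.69 kg m⁻³

T − T₀ = -6.6 K, S − S₀ = +0.60 psu.
Bracket = 1 − α·(-6.6) + β·(+0.60) = 1 + (1.644 × 10⁻³) = 1.0016440.
ρ = 1027 × 1.0016440 = 1028.69 kg m⁻³.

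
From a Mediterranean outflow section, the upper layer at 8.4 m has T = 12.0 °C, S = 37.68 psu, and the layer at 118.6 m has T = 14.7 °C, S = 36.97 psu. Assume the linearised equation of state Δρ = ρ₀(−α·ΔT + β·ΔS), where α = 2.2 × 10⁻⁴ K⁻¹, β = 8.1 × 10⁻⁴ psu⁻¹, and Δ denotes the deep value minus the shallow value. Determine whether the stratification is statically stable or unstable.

ΔT = 14.7 − 12.0 = +2.7 K and ΔS = 36.97 − 37.68 = -0.71 psu (deep − shallow).
−αΔT = -5.94 × 10⁻⁴; βΔS = -5.751 × 10⁻⁴; sum Δρ/ρ₀ = -1.1691 × 10⁻³.
Δρ/ρ₀ < 0, so Δρ < 0: deeper water is lighter → statically unstable; the column would overturn.

unstable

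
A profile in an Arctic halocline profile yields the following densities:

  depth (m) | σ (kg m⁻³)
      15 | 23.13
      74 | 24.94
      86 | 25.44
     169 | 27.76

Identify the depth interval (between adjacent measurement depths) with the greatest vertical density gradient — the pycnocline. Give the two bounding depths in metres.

74–86 m

Compute the density gradient over each adjacent pair:
  15–74 m: Δρ/Δz = 1.81/59 = 0.031 kg m⁻⁴
  74–86 m: Δρ/Δz = 0.50/12 = 0.042 kg m⁻⁴
  86–169 m: Δρ/Δz = 2.32/83 = 0.028 kg m⁻⁴
The largest gradient is in the 74–86 m interval — the pycnocline.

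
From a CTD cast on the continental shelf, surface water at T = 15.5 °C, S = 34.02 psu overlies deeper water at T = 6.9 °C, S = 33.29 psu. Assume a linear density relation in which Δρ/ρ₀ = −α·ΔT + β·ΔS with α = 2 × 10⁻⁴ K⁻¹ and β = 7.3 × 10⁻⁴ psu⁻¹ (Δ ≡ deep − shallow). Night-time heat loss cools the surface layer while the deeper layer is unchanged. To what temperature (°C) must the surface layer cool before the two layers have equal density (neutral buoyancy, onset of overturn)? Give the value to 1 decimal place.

Neutral buoyancy requires Δρ = 0, i.e. −α(T_deep − T_surf′) + β(S_deep − S_surf) = 0.
T_surf′ = T_deep − (β/α)·ΔS = 6.9 − (7.3 × 10⁻⁴/2 × 10⁻⁴)·(-0.73) = 9.564 °C.
Cooling required: 15.5 − (9.564) = 5.936 °C.

9.6 °C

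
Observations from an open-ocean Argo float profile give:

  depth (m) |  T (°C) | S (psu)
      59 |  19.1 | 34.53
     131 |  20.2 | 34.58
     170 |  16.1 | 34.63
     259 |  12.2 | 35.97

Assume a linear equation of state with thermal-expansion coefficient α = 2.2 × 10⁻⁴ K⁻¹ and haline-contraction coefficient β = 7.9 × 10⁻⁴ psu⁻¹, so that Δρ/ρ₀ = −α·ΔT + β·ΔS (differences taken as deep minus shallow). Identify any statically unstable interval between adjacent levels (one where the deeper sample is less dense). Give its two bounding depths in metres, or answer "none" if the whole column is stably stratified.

Evaluate Δρ/ρ₀ = −αΔT + βΔS across each adjacent pair:
  59–131 m: −αΔT+βΔS = −(2.2 × 10⁻⁴)(+1.1)+(7.9 × 10⁻⁴)(+0.05) = -2.0 × 10⁻⁴ → UNSTABLE
  131–170 m: −αΔT+βΔS = −(2.2 × 10⁻⁴)(-4.1)+(7.9 × 10⁻⁴)(+0.05) = 9.4 × 10⁻⁴ → stable
  170–259 m: −αΔT+βΔS = −(2.2 × 10⁻⁴)(-3.9)+(7.9 × 10⁻⁴)(+1.34) = 1.9 × 10⁻³ → stable
The 59–131 m interval has Δρ < 0: lighter water underlies denser water.

59–131 m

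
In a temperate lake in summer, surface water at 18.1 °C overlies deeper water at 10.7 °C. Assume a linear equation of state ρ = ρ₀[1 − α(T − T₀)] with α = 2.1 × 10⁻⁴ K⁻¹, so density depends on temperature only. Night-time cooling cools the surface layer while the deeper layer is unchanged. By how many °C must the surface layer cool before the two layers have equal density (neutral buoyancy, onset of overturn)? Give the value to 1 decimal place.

7.4 °C

With temperature the only control, equal density requires T_surf′ = T_deep.
T_surf′ = 10.7 °C.
Cooling required: 18.1 − 10.7 = 7.4 °C.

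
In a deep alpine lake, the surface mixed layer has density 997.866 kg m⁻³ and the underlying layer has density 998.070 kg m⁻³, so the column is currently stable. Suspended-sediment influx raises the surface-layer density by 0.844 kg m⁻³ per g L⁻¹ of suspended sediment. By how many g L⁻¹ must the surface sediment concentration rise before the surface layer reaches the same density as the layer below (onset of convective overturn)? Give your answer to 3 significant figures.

0.242 g L⁻¹

Density deficit of the surface layer: 998.070 − 997.866 = 0.204 kg m⁻³.
Required change = 0.204 / 0.844 = 0.242 g L⁻¹.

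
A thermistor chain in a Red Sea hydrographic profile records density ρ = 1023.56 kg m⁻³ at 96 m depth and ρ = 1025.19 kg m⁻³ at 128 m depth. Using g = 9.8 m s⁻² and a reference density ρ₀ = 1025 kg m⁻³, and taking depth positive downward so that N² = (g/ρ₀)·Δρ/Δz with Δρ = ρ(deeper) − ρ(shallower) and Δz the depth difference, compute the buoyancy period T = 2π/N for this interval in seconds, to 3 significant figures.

285 s

Δρ = 1025.19 − 1023.56 = 1.63 kg m⁻³ over Δz = 128 − 96 = 32 m.
N² = (9.8/1025) × (1.63/32) = 4.8701 × 10⁻⁴ s⁻².
N = √(4.8701 × 10⁻⁴) = 0.022068 rad s⁻¹, so T = 2π/N = 284.72 s ≈ 285 s.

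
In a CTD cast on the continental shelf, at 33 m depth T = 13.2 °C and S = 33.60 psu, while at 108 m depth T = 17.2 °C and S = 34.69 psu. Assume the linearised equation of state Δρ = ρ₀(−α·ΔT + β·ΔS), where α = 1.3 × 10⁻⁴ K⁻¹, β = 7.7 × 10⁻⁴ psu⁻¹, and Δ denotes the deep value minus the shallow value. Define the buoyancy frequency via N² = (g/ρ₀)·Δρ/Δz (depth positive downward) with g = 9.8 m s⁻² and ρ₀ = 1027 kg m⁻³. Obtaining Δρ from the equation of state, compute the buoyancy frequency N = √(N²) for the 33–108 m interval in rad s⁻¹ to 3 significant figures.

ΔT = +4.0 K, ΔS = +1.09 psu (deep − shallow).
Δρ/ρ₀ = −αΔT + βΔS = -5.20 × 10⁻⁴ + 8.393 × 10⁻⁴ = 3.193 × 10⁻⁴, so Δρ ≈ 0.3279 kg m⁻³.
N² = (g/ρ₀)·Δρ/Δz = g·(Δρ/ρ₀)/Δz = 9.8 × 3.193 × 10⁻⁴ / 75 = 4.1722 × 10⁻⁵ s⁻².
N = √(4.1722 × 10⁻⁵) = 6.4593 × 10⁻³ rad s⁻¹ ≈ 6.46 × 10⁻³ rad s⁻¹.

6.46 × 10⁻³ rad s⁻¹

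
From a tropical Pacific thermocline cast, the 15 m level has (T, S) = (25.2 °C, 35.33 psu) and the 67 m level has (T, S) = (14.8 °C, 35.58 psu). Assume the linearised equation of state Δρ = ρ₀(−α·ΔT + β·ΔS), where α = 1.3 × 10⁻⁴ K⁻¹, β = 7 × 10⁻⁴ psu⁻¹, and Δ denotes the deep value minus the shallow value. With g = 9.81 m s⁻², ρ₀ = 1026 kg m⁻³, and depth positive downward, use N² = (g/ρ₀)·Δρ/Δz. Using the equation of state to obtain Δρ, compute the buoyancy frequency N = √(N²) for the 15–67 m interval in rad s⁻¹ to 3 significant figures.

0.0170 rad s⁻¹

ΔT = -10.4 K, ΔS = +0.25 psu (deep − shallow).
Δρ/ρ₀ = −αΔT + βΔS = 1.352 × 10⁻³ + 1.75 × 10⁻⁴ = 1.527 × 10⁻³, so Δρ ≈ 1.567 kg m⁻³.
N² = (g/ρ₀)·Δρ/Δz = g·(Δρ/ρ₀)/Δz = 9.81 × 1.527 × 10⁻³ / 52 = 2.8807 × 10⁻⁴ s⁻².
N = √(2.8807 × 10⁻⁴) = 0.016973 rad s⁻¹ ≈ 0.0170 rad s⁻¹.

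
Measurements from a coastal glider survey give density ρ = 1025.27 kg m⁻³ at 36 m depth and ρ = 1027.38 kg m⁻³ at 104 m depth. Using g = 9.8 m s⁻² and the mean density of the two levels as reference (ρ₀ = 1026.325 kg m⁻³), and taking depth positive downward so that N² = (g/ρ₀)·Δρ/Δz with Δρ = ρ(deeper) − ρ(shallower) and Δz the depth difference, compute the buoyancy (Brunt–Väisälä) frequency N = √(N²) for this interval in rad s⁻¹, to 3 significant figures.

Δρ = 1027.38 − 1025.27 = 2.11 kg m⁻³ over Δz = 104 − 36 = 68 m.
N² = (9.8/1026.325) × (2.11/68) = 2.9629 × 10⁻⁴ s⁻².
N = √(2.9629 × 10⁻⁴) = 0.017213 rad s⁻¹ ≈ 0.0172 rad s⁻¹.

0.0172 rad s⁻¹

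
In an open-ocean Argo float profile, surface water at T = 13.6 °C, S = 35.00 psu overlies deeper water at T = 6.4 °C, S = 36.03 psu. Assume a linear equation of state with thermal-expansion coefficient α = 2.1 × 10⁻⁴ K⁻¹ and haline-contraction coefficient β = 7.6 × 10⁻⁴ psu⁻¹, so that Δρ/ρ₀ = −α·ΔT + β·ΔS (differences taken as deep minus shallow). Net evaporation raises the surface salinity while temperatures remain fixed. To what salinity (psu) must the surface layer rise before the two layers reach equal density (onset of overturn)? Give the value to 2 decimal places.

Neutral buoyancy requires −α(T_deep − T_surf) + β(S_deep − S_surf′) = 0.
S_surf′ = S_deep − (α/β)·ΔT = 36.03 − (2.1 × 10⁻⁴/7.6 × 10⁻⁴)·(-7.2) = 38.0195 psu.
Increase required: 38.0195 − 35.00 = 3.0195 psu.

38.02 psu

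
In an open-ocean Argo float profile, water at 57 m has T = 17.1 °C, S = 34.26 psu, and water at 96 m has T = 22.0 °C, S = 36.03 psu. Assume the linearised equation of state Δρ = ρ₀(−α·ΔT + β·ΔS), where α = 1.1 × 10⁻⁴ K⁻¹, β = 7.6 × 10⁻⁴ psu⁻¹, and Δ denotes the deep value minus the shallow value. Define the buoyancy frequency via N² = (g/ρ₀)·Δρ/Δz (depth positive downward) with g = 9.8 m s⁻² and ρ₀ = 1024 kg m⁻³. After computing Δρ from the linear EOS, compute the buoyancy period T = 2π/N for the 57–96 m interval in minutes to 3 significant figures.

ΔT = +4.9 K, ΔS = +1.77 psu (deep − shallow).
Δρ/ρ₀ = −αΔT + βΔS = -5.39 × 10⁻⁴ + 1.3452 × 10⁻³ = 8.062 × 10⁻⁴, so Δρ ≈ 0.8255 kg m⁻³.
N² = (g/ρ₀)·Δρ/Δz = g·(Δρ/ρ₀)/Δz = 9.8 × 8.062 × 10⁻⁴ / 39 = 2.0258 × 10⁻⁴ s⁻².
N = √(2.0258 × 10⁻⁴) = 0.014233 rad s⁻¹ → T = 2π/N = 441.45 s = 7.3575 min ≈ 7.36 min.

7.36 min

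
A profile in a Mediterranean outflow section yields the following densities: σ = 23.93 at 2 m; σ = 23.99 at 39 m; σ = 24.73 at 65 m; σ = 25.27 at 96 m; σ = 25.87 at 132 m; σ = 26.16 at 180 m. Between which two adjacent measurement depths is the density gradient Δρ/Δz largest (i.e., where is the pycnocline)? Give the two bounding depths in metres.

Compute the density gradient over each adjacent pair:
  2–39 m: Δρ/Δz = 0.06/37 = 1.6 × 10⁻³ kg m⁻⁴
  39–65 m: Δρ/Δz = 0.74/26 = 0.028 kg m⁻⁴
  65–96 m: Δρ/Δz = 0.54/31 = 0.017 kg m⁻⁴
  96–132 m: Δρ/Δz = 0.60/36 = 0.017 kg m⁻⁴
  132–180 m: Δρ/Δz = 0.29/48 = 6.0 × 10⁻³ kg m⁻⁴
The largest gradient is in the 39–65 m interval — the pycnocline.

39–65 m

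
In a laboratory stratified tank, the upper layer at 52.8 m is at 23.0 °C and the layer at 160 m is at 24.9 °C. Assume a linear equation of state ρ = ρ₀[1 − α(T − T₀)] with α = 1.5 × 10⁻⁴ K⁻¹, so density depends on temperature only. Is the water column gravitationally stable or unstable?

ΔT = 24.9 − 23.0 = +1.9 K, so Δρ/ρ₀ = −αΔT = -2.85 × 10⁻⁴.
Δρ/ρ₀ < 0, so Δρ < 0: deeper water is lighter → statically unstable; the column would overturn.

unstable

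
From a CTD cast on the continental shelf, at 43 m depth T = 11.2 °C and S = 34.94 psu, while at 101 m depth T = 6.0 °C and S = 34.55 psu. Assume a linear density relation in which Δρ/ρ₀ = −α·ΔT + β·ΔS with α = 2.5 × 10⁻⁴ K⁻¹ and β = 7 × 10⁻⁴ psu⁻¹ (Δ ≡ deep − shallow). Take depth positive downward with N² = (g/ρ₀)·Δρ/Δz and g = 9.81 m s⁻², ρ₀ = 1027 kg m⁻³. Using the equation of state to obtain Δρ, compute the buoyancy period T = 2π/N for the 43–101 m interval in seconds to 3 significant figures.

477 s

ΔT = -5.2 K, ΔS = -0.39 psu (deep − shallow).
Δρ/ρ₀ = −αΔT + βΔS = 1.30 × 10⁻³ − 2.73 × 10⁻⁴ = 1.027 × 10⁻³, so Δρ ≈ 1.055 kg m⁻³.
N² = (g/ρ₀)·Δρ/Δz = g·(Δρ/ρ₀)/Δz = 9.81 × 1.027 × 10⁻³ / 58 = 1.7370 × 10⁻⁴ s⁻².
N = √(1.7370 × 10⁻⁴) = 0.013180 rad s⁻¹ → T = 2π/N = 476.72 s ≈ 477 s.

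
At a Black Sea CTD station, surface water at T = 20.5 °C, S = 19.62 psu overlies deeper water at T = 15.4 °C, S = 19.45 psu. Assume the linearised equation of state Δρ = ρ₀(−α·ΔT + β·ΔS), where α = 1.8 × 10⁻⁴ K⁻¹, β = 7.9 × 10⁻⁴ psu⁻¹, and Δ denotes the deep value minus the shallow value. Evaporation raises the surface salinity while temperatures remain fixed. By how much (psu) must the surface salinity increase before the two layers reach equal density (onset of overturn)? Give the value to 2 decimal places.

Neutral buoyancy requires −α(T_deep − T_surf) + β(S_deep − S_surf′) = 0.
S_surf′ = S_deep − (α/β)·ΔT = 19.45 − (1.8 × 10⁻⁴/7.9 × 10⁻⁴)·(-5.1) = 20.6120 psu.
Increase required: 20.6120 − 19.62 = 0.9920 psu.

0.99 psu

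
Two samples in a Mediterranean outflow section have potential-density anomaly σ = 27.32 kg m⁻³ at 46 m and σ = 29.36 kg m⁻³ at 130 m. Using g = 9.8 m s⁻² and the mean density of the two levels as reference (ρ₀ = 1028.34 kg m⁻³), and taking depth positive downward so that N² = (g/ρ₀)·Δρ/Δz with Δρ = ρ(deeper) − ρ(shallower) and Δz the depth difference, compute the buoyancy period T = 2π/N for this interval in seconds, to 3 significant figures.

Δρ = 1029.36 − 1027.32 = 2.04 kg m⁻³ over Δz = 130 − 46 = 84 m.
N² = (9.8/1028.34) × (2.04/84) = 2.3144 × 10⁻⁴ s⁻².
N = √(2.3144 × 10⁻⁴) = 0.015213 rad s⁻¹, so T = 2π/N = 413.01 s ≈ 413 s.

413 s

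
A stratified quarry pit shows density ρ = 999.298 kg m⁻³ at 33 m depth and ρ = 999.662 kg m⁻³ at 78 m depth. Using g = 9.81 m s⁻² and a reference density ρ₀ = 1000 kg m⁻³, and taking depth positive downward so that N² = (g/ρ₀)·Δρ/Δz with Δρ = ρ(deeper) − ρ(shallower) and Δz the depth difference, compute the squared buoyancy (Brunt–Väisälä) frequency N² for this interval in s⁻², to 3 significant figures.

Δρ = 999.662 − 999.298 = 0.364 kg m⁻³ over Δz = 78 − 33 = 45 m.
N² = (9.81/1000) × (0.364/45) = 7.9352 × 10⁻⁵ s⁻² ≈ 7.94 × 10⁻⁵ s⁻².

7.94 × 10⁻⁵ s⁻²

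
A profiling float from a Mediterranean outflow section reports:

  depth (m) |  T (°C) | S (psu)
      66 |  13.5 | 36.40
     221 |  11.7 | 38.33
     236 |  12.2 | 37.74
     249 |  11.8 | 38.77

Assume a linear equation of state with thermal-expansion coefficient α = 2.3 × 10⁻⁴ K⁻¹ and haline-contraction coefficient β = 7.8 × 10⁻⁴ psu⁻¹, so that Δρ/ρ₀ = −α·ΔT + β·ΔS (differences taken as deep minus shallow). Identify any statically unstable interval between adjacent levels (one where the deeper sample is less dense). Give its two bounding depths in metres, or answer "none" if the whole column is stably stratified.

Evaluate Δρ/ρ₀ = −αΔT + βΔS across each adjacent pair:
  66–221 m: −αΔT+βΔS = −(2.3 × 10⁻⁴)(-1.8)+(7.8 × 10⁻⁴)(+1.93) = 1.9 × 10⁻³ → stable
  221–236 m: −αΔT+βΔS = −(2.3 × 10⁻⁴)(+0.5)+(7.8 × 10⁻⁴)(-0.59) = -5.8 × 10⁻⁴ → UNSTABLE
  236–249 m: −αΔT+βΔS = −(2.3 × 10⁻⁴)(-0.4)+(7.8 × 10⁻⁴)(+1.03) = 9.0 × 10⁻⁴ → stable
The 221–236 m interval has Δρ < 0: lighter water underlies denser water.

221–236 m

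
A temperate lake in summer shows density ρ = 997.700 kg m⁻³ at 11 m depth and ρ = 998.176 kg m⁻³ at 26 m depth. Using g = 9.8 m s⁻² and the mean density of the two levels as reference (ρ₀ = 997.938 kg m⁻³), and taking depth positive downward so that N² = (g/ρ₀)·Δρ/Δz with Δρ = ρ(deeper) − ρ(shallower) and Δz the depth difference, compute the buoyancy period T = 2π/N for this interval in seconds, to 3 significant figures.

356 s

Δρ = 998.176 − 997.700 = 0.476 kg m⁻³ over Δz = 26 − 11 = 15 m.
N² = (9.8/997.938) × (0.476/15) = 3.1163 × 10⁻⁴ s⁻².
N = √(3.1163 × 10⁻⁴) = 0.017653 rad s⁻¹, so T = 2π/N = 355.93 s ≈ 356 s.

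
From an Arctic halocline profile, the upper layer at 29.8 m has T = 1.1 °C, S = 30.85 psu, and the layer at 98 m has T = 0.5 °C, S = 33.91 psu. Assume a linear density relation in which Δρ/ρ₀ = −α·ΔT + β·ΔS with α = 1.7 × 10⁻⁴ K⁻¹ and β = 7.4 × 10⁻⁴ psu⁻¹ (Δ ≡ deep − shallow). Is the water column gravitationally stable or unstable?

stable

ΔT = 0.5 − 1.1 = -0.6 K and ΔS = 33.91 − 30.85 = +3.06 psu (deep − shallow).
−αΔT = 1.02 × 10⁻⁴; βΔS = 2.2644 × 10⁻³; sum Δρ/ρ₀ = 2.3664 × 10⁻³.
Δρ/ρ₀ > 0, so Δρ > 0: deeper water is denser → statically stable.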